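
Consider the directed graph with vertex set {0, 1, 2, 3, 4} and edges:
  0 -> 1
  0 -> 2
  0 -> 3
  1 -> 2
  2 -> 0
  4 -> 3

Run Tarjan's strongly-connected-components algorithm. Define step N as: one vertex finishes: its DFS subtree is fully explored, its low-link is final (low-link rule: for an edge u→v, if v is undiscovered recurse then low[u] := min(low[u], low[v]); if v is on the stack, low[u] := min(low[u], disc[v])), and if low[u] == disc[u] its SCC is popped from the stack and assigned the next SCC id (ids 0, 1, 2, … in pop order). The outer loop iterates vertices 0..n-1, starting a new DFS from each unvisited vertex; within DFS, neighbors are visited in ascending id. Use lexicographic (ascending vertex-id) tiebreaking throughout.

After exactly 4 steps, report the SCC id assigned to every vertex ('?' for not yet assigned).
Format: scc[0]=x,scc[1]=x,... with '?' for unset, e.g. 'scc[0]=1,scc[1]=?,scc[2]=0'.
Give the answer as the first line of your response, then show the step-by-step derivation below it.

scc[0]=1,scc[1]=1,scc[2]=1,scc[3]=0,scc[4]=?

step 1: low=(low[0]=0,low[1]=1,low[2]=0,low[3]=?,low[4]=?); scc=(scc[0]=?,scc[1]=?,scc[2]=?,scc[3]=?,scc[4]=?)
step 2: low=(low[0]=0,low[1]=0,low[2]=0,low[3]=?,low[4]=?); scc=(scc[0]=?,scc[1]=?,scc[2]=?,scc[3]=?,scc[4]=?)
step 3: low=(low[0]=0,low[1]=0,low[2]=0,low[3]=3,low[4]=?); scc=(scc[0]=?,scc[1]=?,scc[2]=?,scc[3]=0,scc[4]=?)
step 4: low=(low[0]=0,low[1]=0,low[2]=0,low[3]=3,low[4]=?); scc=(scc[0]=1,scc[1]=1,scc[2]=1,scc[3]=0,scc[4]=?)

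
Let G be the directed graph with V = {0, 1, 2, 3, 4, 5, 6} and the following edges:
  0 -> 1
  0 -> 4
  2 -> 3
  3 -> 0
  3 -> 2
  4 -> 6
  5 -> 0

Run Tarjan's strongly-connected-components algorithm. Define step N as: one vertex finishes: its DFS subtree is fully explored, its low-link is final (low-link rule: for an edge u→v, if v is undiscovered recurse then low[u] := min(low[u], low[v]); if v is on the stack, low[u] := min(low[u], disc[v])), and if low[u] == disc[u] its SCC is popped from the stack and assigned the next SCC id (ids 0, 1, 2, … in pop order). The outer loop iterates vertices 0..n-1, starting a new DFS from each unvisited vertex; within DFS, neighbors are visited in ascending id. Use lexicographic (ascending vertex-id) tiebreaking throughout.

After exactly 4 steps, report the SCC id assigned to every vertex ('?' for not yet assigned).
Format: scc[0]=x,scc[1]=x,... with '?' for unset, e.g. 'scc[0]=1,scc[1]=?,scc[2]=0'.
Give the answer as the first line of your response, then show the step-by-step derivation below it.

scc[0]=3,scc[1]=0,scc[2]=?,scc[3]=?,scc[4]=2,scc[5]=?,scc[6]=1

step 1: low=(low[0]=0,low[1]=1,low[2]=?,low[3]=?,low[4]=?,low[5]=?,low[6]=?); scc=(scc[0]=?,scc[1]=0,scc[2]=?,scc[3]=?,scc[4]=?,scc[5]=?,scc[6]=?)
step 2: low=(low[0]=0,low[1]=1,low[2]=?,low[3]=?,low[4]=2,low[5]=?,low[6]=3); scc=(scc[0]=?,scc[1]=0,scc[2]=?,scc[3]=?,scc[4]=?,scc[5]=?,scc[6]=1)
step 3: low=(low[0]=0,low[1]=1,low[2]=?,low[3]=?,low[4]=2,low[5]=?,low[6]=3); scc=(scc[0]=?,scc[1]=0,scc[2]=?,scc[3]=?,scc[4]=2,scc[5]=?,scc[6]=1)
step 4: low=(low[0]=0,low[1]=1,low[2]=?,low[3]=?,low[4]=2,low[5]=?,low[6]=3); scc=(scc[0]=3,scc[1]=0,scc[2]=?,scc[3]=?,scc[4]=2,scc[5]=?,scc[6]=1)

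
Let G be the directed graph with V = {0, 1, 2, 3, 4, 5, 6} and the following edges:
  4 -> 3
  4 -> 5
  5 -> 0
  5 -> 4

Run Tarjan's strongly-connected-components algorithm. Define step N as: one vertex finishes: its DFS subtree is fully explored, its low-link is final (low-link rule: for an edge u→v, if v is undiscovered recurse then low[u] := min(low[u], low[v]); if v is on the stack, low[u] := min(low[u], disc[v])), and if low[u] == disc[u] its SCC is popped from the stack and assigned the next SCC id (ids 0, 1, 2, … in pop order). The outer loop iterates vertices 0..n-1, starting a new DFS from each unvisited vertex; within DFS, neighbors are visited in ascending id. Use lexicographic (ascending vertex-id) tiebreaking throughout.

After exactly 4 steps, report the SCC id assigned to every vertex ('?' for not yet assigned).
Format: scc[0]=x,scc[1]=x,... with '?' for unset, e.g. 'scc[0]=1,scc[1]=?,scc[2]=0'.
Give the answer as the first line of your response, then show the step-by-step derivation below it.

scc[0]=0,scc[1]=1,scc[2]=2,scc[3]=3,scc[4]=?,scc[5]=?,scc[6]=?

step 1: low=(low[0]=0,low[1]=?,low[2]=?,low[3]=?,low[4]=?,low[5]=?,low[6]=?); scc=(scc[0]=0,scc[1]=?,scc[2]=?,scc[3]=?,scc[4]=?,scc[5]=?,scc[6]=?)
step 2: low=(low[0]=0,low[1]=1,low[2]=?,low[3]=?,low[4]=?,low[5]=?,low[6]=?); scc=(scc[0]=0,scc[1]=1,scc[2]=?,scc[3]=?,scc[4]=?,scc[5]=?,scc[6]=?)
step 3: low=(low[0]=0,low[1]=1,low[2]=2,low[3]=?,low[4]=?,low[5]=?,low[6]=?); scc=(scc[0]=0,scc[1]=1,scc[2]=2,scc[3]=?,scc[4]=?,scc[5]=?,scc[6]=?)
step 4: low=(low[0]=0,low[1]=1,low[2]=2,low[3]=3,low[4]=?,low[5]=?,low[6]=?); scc=(scc[0]=0,scc[1]=1,scc[2]=2,scc[3]=3,scc[4]=?,scc[5]=?,scc[6]=?)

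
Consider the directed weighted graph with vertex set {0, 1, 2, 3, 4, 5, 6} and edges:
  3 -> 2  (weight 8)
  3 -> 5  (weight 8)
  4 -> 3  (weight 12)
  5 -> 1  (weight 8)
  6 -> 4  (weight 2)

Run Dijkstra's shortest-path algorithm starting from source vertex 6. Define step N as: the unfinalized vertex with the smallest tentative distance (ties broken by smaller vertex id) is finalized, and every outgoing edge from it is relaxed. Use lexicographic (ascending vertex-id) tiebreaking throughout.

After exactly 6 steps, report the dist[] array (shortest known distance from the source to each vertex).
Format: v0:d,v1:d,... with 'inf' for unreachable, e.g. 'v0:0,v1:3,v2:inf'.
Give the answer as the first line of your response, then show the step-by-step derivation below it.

v0:inf,v1:30,v2:22,v3:14,v4:2,v5:22,v6:0

step 1: dist = v0:inf,v1:inf,v2:inf,v3:inf,v4:2,v5:inf,v6:0
step 2: dist = v0:inf,v1:inf,v2:inf,v3:14,v4:2,v5:inf,v6:0
step 3: dist = v0:inf,v1:inf,v2:22,v3:14,v4:2,v5:22,v6:0
step 4: dist = v0:inf,v1:inf,v2:22,v3:14,v4:2,v5:22,v6:0
step 5: dist = v0:inf,v1:30,v2:22,v3:14,v4:2,v5:22,v6:0
step 6: dist = v0:inf,v1:30,v2:22,v3:14,v4:2,v5:22,v6:0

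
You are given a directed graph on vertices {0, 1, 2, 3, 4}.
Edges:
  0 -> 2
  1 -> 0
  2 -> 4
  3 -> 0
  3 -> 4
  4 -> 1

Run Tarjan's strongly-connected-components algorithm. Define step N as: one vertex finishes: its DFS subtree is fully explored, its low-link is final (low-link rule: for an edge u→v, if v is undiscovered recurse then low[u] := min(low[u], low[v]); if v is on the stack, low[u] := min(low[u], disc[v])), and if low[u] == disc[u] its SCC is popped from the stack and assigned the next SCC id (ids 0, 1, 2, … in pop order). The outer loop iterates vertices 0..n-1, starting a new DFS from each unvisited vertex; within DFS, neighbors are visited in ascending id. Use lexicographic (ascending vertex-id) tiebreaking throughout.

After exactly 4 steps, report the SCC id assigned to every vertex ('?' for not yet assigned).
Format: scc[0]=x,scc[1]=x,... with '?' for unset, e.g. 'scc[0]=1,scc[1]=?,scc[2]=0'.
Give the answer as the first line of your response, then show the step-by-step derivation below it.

scc[0]=0,scc[1]=0,scc[2]=0,scc[3]=?,scc[4]=0

step 1: low=(low[0]=0,low[1]=0,low[2]=1,low[3]=?,low[4]=2); scc=(scc[0]=?,scc[1]=?,scc[2]=?,scc[3]=?,scc[4]=?)
step 2: low=(low[0]=0,low[1]=0,low[2]=1,low[3]=?,low[4]=0); scc=(scc[0]=?,scc[1]=?,scc[2]=?,scc[3]=?,scc[4]=?)
step 3: low=(low[0]=0,low[1]=0,low[2]=0,low[3]=?,low[4]=0); scc=(scc[0]=?,scc[1]=?,scc[2]=?,scc[3]=?,scc[4]=?)
step 4: low=(low[0]=0,low[1]=0,low[2]=0,low[3]=?,low[4]=0); scc=(scc[0]=0,scc[1]=0,scc[2]=0,scc[3]=?,scc[4]=0)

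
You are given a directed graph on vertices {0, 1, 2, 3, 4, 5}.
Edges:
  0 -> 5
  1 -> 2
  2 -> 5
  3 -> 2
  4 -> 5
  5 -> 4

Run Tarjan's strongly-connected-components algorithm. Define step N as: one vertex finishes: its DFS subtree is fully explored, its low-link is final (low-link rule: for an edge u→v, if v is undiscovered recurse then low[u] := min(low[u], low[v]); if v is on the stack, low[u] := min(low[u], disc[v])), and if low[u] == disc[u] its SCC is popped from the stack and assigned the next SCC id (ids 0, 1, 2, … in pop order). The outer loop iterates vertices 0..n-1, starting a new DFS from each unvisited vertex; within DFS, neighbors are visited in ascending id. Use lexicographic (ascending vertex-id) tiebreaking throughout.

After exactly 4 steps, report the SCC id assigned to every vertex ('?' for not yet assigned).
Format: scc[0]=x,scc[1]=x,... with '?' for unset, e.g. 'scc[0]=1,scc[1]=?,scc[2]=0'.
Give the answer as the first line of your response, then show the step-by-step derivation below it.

scc[0]=1,scc[1]=?,scc[2]=2,scc[3]=?,scc[4]=0,scc[5]=0

step 1: low=(low[0]=0,low[1]=?,low[2]=?,low[3]=?,low[4]=1,low[5]=1); scc=(scc[0]=?,scc[1]=?,scc[2]=?,scc[3]=?,scc[4]=?,scc[5]=?)
step 2: low=(low[0]=0,low[1]=?,low[2]=?,low[3]=?,low[4]=1,low[5]=1); scc=(scc[0]=?,scc[1]=?,scc[2]=?,scc[3]=?,scc[4]=0,scc[5]=0)
step 3: low=(low[0]=0,low[1]=?,low[2]=?,low[3]=?,low[4]=1,low[5]=1); scc=(scc[0]=1,scc[1]=?,scc[2]=?,scc[3]=?,scc[4]=0,scc[5]=0)
step 4: low=(low[0]=0,low[1]=3,low[2]=4,low[3]=?,low[4]=1,low[5]=1); scc=(scc[0]=1,scc[1]=?,scc[2]=2,scc[3]=?,scc[4]=0,scc[5]=0)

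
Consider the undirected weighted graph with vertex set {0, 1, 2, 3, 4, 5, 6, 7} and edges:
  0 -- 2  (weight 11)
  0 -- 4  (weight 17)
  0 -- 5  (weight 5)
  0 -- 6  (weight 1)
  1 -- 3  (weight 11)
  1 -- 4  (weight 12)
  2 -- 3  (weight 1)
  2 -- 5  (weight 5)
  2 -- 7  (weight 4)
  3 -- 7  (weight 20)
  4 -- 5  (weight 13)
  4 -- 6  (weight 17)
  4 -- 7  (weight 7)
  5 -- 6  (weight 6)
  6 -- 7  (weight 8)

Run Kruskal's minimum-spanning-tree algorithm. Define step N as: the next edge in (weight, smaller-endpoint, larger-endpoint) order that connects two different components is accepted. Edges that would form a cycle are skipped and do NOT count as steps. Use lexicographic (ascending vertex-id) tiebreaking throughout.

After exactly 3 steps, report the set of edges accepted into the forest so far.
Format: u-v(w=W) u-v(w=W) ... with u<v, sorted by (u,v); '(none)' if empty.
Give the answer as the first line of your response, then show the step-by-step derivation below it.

0-6(w=1) 2-3(w=1) 2-7(w=4)

step 1: add edge 0-6 (w=1); MST = {0-6(w=1)}
step 2: add edge 2-3 (w=1); MST = {0-6(w=1) 2-3(w=1)}
step 3: add edge 2-7 (w=4); MST = {0-6(w=1) 2-3(w=1) 2-7(w=4)}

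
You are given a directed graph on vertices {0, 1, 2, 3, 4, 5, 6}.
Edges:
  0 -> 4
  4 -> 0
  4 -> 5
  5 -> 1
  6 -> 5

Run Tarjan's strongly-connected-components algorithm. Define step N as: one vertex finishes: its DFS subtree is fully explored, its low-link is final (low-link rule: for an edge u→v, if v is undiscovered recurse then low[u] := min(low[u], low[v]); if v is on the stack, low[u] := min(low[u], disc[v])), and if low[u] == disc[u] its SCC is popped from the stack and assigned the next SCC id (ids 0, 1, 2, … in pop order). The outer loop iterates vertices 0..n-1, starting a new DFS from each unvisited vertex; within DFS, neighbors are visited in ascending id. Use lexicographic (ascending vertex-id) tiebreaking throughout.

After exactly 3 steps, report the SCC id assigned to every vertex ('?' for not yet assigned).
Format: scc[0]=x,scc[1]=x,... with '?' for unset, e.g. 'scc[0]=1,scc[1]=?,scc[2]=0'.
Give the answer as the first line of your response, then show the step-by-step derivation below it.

scc[0]=?,scc[1]=0,scc[2]=?,scc[3]=?,scc[4]=?,scc[5]=1,scc[6]=?

step 1: low=(low[0]=0,low[1]=3,low[2]=?,low[3]=?,low[4]=0,low[5]=2,low[6]=?); scc=(scc[0]=?,scc[1]=0,scc[2]=?,scc[3]=?,scc[4]=?,scc[5]=?,scc[6]=?)
step 2: low=(low[0]=0,low[1]=3,low[2]=?,low[3]=?,low[4]=0,low[5]=2,low[6]=?); scc=(scc[0]=?,scc[1]=0,scc[2]=?,scc[3]=?,scc[4]=?,scc[5]=1,scc[6]=?)
step 3: low=(low[0]=0,low[1]=3,low[2]=?,low[3]=?,low[4]=0,low[5]=2,low[6]=?); scc=(scc[0]=?,scc[1]=0,scc[2]=?,scc[3]=?,scc[4]=?,scc[5]=1,scc[6]=?)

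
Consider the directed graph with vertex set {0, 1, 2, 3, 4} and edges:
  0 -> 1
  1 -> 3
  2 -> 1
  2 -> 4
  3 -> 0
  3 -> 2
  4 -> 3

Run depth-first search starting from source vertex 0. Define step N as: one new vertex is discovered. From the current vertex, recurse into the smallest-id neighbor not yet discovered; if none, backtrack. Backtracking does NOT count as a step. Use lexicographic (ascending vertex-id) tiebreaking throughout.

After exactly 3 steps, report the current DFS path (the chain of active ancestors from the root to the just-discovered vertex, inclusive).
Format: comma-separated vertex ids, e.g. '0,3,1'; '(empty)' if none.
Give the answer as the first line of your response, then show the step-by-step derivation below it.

0,1,3

step 1: discover 0; path=0; order=0
step 2: discover 1; path=0>1; order=0,1
step 3: discover 3; path=0>1>3; order=0,1,3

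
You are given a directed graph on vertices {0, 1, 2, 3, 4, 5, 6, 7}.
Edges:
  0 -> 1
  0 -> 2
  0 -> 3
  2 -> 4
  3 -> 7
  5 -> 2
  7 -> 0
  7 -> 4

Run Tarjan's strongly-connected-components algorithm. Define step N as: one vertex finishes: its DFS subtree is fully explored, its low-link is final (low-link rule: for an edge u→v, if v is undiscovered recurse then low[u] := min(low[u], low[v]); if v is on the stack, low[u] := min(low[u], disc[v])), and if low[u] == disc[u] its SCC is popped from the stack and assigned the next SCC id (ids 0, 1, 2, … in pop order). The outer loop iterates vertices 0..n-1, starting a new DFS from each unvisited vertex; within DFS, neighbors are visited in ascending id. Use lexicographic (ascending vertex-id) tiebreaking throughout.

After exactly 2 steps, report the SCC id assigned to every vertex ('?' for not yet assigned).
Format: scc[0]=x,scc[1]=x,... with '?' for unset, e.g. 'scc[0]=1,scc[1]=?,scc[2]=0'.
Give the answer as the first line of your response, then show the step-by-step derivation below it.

scc[0]=?,scc[1]=0,scc[2]=?,scc[3]=?,scc[4]=1,scc[5]=?,scc[6]=?,scc[7]=?

step 1: low=(low[0]=0,low[1]=1,low[2]=?,low[3]=?,low[4]=?,low[5]=?,low[6]=?,low[7]=?); scc=(scc[0]=?,scc[1]=0,scc[2]=?,scc[3]=?,scc[4]=?,scc[5]=?,scc[6]=?,scc[7]=?)
step 2: low=(low[0]=0,low[1]=1,low[2]=2,low[3]=?,low[4]=3,low[5]=?,low[6]=?,low[7]=?); scc=(scc[0]=?,scc[1]=0,scc[2]=?,scc[3]=?,scc[4]=1,scc[5]=?,scc[6]=?,scc[7]=?)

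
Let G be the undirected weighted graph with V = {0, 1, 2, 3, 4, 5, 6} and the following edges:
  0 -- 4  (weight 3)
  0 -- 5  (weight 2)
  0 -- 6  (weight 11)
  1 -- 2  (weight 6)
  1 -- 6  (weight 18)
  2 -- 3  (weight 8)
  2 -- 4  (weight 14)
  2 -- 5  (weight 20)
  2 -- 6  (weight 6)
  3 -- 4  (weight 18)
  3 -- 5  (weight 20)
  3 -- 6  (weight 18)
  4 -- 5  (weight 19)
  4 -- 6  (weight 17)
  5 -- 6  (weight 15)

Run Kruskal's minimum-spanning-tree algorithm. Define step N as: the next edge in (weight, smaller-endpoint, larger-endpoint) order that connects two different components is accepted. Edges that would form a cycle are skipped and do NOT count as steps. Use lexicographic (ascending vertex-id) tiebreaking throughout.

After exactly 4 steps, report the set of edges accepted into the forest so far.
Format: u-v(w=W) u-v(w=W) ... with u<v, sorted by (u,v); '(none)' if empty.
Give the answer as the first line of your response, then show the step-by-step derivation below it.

0-4(w=3) 0-5(w=2) 1-2(w=6) 2-6(w=6)

step 1: add edge 0-5 (w=2); MST = {0-5(w=2)}
step 2: add edge 0-4 (w=3); MST = {0-4(w=3) 0-5(w=2)}
step 3: add edge 1-2 (w=6); MST = {0-4(w=3) 0-5(w=2) 1-2(w=6)}
step 4: add edge 2-6 (w=6); MST = {0-4(w=3) 0-5(w=2) 1-2(w=6) 2-6(w=6)}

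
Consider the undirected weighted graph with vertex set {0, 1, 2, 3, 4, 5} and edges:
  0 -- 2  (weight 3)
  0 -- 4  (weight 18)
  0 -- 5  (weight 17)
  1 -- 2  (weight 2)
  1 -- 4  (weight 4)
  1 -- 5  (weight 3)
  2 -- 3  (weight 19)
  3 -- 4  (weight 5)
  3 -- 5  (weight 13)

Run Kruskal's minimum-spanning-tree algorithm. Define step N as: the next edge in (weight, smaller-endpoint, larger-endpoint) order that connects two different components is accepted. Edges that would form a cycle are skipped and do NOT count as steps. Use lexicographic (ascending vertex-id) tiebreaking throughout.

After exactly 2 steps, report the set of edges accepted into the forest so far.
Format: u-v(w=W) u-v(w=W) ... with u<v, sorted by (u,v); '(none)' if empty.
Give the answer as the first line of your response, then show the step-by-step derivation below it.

0-2(w=3) 1-2(w=2)

step 1: add edge 1-2 (w=2); MST = {1-2(w=2)}
step 2: add edge 0-2 (w=3); MST = {0-2(w=3) 1-2(w=2)}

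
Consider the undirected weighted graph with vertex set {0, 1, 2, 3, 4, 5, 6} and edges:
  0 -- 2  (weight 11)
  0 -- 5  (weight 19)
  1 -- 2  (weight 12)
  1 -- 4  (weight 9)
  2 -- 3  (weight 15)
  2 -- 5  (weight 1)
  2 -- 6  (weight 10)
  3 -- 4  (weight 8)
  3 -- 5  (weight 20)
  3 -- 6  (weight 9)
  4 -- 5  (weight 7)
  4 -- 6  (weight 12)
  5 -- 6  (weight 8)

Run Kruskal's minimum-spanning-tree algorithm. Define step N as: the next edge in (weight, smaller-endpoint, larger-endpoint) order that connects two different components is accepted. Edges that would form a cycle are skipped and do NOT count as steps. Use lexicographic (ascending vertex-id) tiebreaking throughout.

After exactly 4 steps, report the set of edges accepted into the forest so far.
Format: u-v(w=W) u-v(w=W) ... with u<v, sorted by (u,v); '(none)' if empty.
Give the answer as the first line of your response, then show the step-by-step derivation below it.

2-5(w=1) 3-4(w=8) 4-5(w=7) 5-6(w=8)

step 1: add edge 2-5 (w=1); MST = {2-5(w=1)}
step 2: add edge 4-5 (w=7); MST = {2-5(w=1) 4-5(w=7)}
step 3: add edge 3-4 (w=8); MST = {2-5(w=1) 3-4(w=8) 4-5(w=7)}
step 4: add edge 5-6 (w=8); MST = {2-5(w=1) 3-4(w=8) 4-5(w=7) 5-6(w=8)}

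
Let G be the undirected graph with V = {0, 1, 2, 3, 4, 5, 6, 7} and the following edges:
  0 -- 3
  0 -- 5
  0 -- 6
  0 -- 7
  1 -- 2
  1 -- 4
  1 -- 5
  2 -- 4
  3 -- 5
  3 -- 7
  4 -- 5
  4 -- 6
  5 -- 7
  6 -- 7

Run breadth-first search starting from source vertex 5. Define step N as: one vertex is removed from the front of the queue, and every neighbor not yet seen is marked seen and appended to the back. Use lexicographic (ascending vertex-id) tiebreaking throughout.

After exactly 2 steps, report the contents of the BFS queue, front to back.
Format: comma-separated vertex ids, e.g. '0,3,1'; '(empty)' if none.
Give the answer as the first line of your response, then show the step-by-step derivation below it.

1,3,4,7,6

step 1: dequeue 5; queue=[0,1,3,4,7]; order=5
step 2: dequeue 0; queue=[1,3,4,7,6]; order=5,0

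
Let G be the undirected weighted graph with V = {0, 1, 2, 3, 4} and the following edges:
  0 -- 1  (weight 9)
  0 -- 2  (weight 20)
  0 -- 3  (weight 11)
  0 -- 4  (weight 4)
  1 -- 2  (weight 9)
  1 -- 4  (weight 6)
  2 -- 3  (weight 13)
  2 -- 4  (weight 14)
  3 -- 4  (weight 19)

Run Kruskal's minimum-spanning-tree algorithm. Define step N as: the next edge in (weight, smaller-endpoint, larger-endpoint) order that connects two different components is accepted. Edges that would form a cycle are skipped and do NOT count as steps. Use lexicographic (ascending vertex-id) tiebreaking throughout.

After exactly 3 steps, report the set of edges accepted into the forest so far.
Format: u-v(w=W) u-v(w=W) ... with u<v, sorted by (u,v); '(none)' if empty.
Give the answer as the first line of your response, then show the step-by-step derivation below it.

0-4(w=4) 1-2(w=9) 1-4(w=6)

step 1: add edge 0-4 (w=4); MST = {0-4(w=4)}
step 2: add edge 1-4 (w=6); MST = {0-4(w=4) 1-4(w=6)}
step 3: add edge 1-2 (w=9); MST = {0-4(w=4) 1-2(w=9) 1-4(w=6)}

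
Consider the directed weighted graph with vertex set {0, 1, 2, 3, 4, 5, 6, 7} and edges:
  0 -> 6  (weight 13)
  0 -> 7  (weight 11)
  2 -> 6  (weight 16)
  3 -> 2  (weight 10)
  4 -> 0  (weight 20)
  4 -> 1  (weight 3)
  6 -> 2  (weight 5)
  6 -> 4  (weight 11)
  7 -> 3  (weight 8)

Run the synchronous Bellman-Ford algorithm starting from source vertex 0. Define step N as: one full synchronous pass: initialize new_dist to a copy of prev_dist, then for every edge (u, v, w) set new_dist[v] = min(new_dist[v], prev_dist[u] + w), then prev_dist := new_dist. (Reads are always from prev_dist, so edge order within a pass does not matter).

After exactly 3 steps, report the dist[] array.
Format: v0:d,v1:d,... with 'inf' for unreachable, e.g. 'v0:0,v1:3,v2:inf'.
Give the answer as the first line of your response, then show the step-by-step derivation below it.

v0:0,v1:27,v2:18,v3:19,v4:24,v5:inf,v6:13,v7:11

step 1: dist = v0:0,v1:inf,v2:inf,v3:inf,v4:inf,v5:inf,v6:13,v7:11
step 2: dist = v0:0,v1:inf,v2:18,v3:19,v4:24,v5:inf,v6:13,v7:11
step 3: dist = v0:0,v1:27,v2:18,v3:19,v4:24,v5:inf,v6:13,v7:11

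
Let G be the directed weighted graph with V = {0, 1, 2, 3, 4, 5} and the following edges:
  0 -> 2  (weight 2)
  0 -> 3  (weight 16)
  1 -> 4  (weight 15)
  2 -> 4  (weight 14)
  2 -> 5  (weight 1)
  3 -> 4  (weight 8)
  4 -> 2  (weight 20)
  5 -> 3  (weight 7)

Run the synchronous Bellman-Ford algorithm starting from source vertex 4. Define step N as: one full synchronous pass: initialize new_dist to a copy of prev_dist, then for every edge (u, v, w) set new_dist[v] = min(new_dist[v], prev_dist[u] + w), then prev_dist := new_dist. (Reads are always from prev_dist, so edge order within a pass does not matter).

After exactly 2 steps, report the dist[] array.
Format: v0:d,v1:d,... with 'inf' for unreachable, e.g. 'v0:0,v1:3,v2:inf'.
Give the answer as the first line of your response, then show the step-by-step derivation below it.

v0:inf,v1:inf,v2:20,v3:inf,v4:0,v5:21

step 1: dist = v0:inf,v1:inf,v2:20,v3:inf,v4:0,v5:inf
step 2: dist = v0:inf,v1:inf,v2:20,v3:inf,v4:0,v5:21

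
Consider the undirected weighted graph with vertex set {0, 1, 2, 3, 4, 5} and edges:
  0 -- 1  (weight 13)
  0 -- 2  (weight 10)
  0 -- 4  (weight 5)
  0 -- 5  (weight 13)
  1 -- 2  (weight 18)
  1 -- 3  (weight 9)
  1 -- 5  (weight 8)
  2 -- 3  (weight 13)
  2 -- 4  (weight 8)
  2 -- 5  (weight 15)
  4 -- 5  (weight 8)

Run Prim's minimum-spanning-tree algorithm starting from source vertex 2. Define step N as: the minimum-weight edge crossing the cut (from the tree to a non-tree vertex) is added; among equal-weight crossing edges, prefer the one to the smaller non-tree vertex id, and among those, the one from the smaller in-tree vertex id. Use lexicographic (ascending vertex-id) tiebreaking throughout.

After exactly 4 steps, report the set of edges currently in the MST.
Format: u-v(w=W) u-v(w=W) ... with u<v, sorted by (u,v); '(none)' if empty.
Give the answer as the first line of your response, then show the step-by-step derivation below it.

0-4(w=5) 1-5(w=8) 2-4(w=8) 4-5(w=8)

step 1: add edge 2-4 (w=8); MST = {2-4(w=8)}
step 2: add edge 0-4 (w=5); MST = {0-4(w=5) 2-4(w=8)}
step 3: add edge 4-5 (w=8); MST = {0-4(w=5) 2-4(w=8) 4-5(w=8)}
step 4: add edge 1-5 (w=8); MST = {0-4(w=5) 1-5(w=8) 2-4(w=8) 4-5(w=8)}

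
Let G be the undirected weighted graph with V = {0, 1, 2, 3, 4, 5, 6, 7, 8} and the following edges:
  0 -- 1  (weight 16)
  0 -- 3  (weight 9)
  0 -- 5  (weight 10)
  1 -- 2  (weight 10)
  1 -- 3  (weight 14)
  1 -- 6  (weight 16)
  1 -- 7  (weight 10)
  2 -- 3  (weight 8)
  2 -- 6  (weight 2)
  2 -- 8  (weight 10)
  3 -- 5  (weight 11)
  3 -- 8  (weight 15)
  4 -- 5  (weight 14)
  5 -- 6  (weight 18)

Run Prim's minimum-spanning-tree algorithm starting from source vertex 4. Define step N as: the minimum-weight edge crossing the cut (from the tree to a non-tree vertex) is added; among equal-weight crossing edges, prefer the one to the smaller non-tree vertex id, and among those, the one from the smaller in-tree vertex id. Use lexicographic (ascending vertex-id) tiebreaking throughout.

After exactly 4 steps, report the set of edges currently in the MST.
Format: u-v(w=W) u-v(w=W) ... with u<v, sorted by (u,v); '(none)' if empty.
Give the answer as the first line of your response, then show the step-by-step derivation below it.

0-3(w=9) 0-5(w=10) 2-3(w=8) 4-5(w=14)

step 1: add edge 4-5 (w=14); MST = {4-5(w=14)}
step 2: add edge 0-5 (w=10); MST = {0-5(w=10) 4-5(w=14)}
step 3: add edge 0-3 (w=9); MST = {0-3(w=9) 0-5(w=10) 4-5(w=14)}
step 4: add edge 2-3 (w=8); MST = {0-3(w=9) 0-5(w=10) 2-3(w=8) 4-5(w=14)}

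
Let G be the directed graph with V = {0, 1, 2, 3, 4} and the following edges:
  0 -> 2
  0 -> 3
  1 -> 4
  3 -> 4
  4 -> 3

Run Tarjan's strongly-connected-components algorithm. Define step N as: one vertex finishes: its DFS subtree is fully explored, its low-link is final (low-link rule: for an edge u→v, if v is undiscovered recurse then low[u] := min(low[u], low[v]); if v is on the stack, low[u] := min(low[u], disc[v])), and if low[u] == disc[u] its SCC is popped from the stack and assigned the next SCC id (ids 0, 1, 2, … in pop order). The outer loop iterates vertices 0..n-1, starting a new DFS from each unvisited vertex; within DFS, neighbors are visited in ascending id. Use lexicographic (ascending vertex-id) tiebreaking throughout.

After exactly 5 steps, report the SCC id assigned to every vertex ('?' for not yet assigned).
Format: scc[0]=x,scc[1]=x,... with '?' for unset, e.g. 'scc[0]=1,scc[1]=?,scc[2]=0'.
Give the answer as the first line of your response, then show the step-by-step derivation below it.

scc[0]=2,scc[1]=3,scc[2]=0,scc[3]=1,scc[4]=1

step 1: low=(low[0]=0,low[1]=?,low[2]=1,low[3]=?,low[4]=?); scc=(scc[0]=?,scc[1]=?,scc[2]=0,scc[3]=?,scc[4]=?)
step 2: low=(low[0]=0,low[1]=?,low[2]=1,low[3]=2,low[4]=2); scc=(scc[0]=?,scc[1]=?,scc[2]=0,scc[3]=?,scc[4]=?)
step 3: low=(low[0]=0,low[1]=?,low[2]=1,low[3]=2,low[4]=2); scc=(scc[0]=?,scc[1]=?,scc[2]=0,scc[3]=1,scc[4]=1)
step 4: low=(low[0]=0,low[1]=?,low[2]=1,low[3]=2,low[4]=2); scc=(scc[0]=2,scc[1]=?,scc[2]=0,scc[3]=1,scc[4]=1)
step 5: low=(low[0]=0,low[1]=4,low[2]=1,low[3]=2,low[4]=2); scc=(scc[0]=2,scc[1]=3,scc[2]=0,scc[3]=1,scc[4]=1)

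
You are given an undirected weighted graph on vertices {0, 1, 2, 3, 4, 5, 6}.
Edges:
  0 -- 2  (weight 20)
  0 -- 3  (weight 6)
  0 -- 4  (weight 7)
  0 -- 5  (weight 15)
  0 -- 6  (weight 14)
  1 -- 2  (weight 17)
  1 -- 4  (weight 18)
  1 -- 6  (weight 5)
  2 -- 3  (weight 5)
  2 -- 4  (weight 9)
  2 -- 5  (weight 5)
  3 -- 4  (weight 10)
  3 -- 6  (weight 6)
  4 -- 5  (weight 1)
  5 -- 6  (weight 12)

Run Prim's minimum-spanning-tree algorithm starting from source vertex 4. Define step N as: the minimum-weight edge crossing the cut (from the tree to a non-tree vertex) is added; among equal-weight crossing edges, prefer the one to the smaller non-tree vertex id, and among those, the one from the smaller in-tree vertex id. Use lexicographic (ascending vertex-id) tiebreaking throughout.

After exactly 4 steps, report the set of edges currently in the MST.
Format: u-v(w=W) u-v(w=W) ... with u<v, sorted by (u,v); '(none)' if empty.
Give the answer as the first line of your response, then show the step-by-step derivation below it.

0-3(w=6) 2-3(w=5) 2-5(w=5) 4-5(w=1)

step 1: add edge 4-5 (w=1); MST = {4-5(w=1)}
step 2: add edge 2-5 (w=5); MST = {2-5(w=5) 4-5(w=1)}
step 3: add edge 2-3 (w=5); MST = {2-3(w=5) 2-5(w=5) 4-5(w=1)}
step 4: add edge 0-3 (w=6); MST = {0-3(w=6) 2-3(w=5) 2-5(w=5) 4-5(w=1)}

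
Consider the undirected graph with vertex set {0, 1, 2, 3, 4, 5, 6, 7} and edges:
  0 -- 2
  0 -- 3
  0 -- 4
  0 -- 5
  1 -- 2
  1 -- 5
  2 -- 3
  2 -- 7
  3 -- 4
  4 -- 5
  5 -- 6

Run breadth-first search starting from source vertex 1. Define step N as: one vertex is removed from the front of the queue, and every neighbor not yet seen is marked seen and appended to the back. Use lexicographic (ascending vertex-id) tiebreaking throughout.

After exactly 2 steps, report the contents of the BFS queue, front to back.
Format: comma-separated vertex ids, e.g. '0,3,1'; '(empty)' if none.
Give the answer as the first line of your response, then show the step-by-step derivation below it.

5,0,3,7

step 1: dequeue 1; queue=[2,5]; order=1
step 2: dequeue 2; queue=[5,0,3,7]; order=1,2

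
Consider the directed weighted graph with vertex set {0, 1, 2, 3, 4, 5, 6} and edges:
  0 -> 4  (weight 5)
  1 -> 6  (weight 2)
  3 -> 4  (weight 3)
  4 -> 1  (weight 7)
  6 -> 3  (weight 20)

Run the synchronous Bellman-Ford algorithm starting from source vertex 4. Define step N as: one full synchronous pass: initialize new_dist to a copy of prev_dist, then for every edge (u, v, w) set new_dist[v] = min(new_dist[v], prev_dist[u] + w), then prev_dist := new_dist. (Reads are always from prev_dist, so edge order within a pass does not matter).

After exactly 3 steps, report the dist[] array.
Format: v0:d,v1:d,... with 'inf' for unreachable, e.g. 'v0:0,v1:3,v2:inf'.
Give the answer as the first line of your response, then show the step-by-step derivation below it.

v0:inf,v1:7,v2:inf,v3:29,v4:0,v5:inf,v6:9

step 1: dist = v0:inf,v1:7,v2:inf,v3:inf,v4:0,v5:inf,v6:inf
step 2: dist = v0:inf,v1:7,v2:inf,v3:inf,v4:0,v5:inf,v6:9
step 3: dist = v0:inf,v1:7,v2:inf,v3:29,v4:0,v5:inf,v6:9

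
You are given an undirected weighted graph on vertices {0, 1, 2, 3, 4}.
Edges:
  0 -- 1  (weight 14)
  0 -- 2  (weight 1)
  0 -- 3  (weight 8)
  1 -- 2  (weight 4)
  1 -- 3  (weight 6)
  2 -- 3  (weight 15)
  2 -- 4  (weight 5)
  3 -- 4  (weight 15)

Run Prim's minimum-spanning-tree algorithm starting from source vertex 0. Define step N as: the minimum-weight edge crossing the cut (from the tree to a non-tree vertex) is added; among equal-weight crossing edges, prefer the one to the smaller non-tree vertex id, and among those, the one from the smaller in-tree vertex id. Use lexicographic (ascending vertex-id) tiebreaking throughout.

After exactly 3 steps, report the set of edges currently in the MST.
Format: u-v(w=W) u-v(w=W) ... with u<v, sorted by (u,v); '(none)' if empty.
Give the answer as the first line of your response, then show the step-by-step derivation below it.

0-2(w=1) 1-2(w=4) 2-4(w=5)

step 1: add edge 0-2 (w=1); MST = {0-2(w=1)}
step 2: add edge 1-2 (w=4); MST = {0-2(w=1) 1-2(w=4)}
step 3: add edge 2-4 (w=5); MST = {0-2(w=1) 1-2(w=4) 2-4(w=5)}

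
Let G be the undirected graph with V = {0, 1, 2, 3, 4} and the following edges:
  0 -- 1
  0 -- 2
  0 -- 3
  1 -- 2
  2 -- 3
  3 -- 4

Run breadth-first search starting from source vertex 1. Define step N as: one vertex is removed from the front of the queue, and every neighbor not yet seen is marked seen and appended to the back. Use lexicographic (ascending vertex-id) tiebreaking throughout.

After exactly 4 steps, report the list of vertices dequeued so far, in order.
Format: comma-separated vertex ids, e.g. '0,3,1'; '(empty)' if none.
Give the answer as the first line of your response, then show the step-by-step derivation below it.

1,0,2,3

step 1: dequeue 1; queue=[0,2]; order=1
step 2: dequeue 0; queue=[2,3]; order=1,0
step 3: dequeue 2; queue=[3]; order=1,0,2
step 4: dequeue 3; queue=[4]; order=1,0,2,3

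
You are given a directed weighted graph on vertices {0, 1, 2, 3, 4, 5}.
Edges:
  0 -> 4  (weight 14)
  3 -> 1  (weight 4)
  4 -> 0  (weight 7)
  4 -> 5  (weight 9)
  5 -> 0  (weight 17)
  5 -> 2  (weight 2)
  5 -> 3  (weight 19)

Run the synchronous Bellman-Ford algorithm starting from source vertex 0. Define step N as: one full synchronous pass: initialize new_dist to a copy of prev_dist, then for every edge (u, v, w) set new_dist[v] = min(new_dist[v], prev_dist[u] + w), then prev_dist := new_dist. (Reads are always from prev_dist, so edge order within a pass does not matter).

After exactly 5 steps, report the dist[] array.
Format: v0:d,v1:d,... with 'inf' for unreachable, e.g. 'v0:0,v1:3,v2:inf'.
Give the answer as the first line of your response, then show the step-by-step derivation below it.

v0:0,v1:46,v2:25,v3:42,v4:14,v5:23

step 1: dist = v0:0,v1:inf,v2:inf,v3:inf,v4:14,v5:inf
step 2: dist = v0:0,v1:inf,v2:inf,v3:inf,v4:14,v5:23
step 3: dist = v0:0,v1:inf,v2:25,v3:42,v4:14,v5:23
step 4: dist = v0:0,v1:46,v2:25,v3:42,v4:14,v5:23
step 5: dist = v0:0,v1:46,v2:25,v3:42,v4:14,v5:23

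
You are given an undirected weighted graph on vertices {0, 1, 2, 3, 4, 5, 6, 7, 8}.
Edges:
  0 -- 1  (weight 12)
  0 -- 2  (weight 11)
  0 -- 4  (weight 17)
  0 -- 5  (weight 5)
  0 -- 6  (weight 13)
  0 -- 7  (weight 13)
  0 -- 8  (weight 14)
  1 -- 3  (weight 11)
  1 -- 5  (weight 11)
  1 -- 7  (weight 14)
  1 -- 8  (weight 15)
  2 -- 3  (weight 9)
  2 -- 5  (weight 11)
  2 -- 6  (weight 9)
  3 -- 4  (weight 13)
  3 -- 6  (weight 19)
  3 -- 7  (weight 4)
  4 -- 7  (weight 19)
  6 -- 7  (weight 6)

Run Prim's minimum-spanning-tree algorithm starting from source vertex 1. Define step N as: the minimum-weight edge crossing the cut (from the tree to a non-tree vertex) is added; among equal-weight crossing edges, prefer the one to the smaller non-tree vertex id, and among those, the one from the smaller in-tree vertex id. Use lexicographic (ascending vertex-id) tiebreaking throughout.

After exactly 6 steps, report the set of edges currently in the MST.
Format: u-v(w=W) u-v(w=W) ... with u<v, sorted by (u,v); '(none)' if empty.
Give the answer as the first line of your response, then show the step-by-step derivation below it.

0-2(w=11) 0-5(w=5) 1-3(w=11) 2-3(w=9) 3-7(w=4) 6-7(w=6)

step 1: add edge 1-3 (w=11); MST = {1-3(w=11)}
step 2: add edge 3-7 (w=4); MST = {1-3(w=11) 3-7(w=4)}
step 3: add edge 6-7 (w=6); MST = {1-3(w=11) 3-7(w=4) 6-7(w=6)}
step 4: add edge 2-3 (w=9); MST = {1-3(w=11) 2-3(w=9) 3-7(w=4) 6-7(w=6)}
step 5: add edge 0-2 (w=11); MST = {0-2(w=11) 1-3(w=11) 2-3(w=9) 3-7(w=4) 6-7(w=6)}
step 6: add edge 0-5 (w=5); MST = {0-2(w=11) 0-5(w=5) 1-3(w=11) 2-3(w=9) 3-7(w=4) 6-7(w=6)}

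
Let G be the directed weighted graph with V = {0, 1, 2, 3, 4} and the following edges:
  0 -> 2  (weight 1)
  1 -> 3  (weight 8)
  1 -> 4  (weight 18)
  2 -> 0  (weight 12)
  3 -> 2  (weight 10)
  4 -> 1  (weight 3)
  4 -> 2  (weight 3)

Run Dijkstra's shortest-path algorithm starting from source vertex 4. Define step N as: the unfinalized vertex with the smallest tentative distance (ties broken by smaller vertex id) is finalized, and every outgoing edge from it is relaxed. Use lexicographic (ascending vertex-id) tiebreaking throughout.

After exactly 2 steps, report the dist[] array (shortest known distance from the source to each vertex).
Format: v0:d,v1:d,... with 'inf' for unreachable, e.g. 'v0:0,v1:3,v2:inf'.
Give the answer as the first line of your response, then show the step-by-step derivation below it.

v0:inf,v1:3,v2:3,v3:11,v4:0

step 1: dist = v0:inf,v1:3,v2:3,v3:inf,v4:0
step 2: dist = v0:inf,v1:3,v2:3,v3:11,v4:0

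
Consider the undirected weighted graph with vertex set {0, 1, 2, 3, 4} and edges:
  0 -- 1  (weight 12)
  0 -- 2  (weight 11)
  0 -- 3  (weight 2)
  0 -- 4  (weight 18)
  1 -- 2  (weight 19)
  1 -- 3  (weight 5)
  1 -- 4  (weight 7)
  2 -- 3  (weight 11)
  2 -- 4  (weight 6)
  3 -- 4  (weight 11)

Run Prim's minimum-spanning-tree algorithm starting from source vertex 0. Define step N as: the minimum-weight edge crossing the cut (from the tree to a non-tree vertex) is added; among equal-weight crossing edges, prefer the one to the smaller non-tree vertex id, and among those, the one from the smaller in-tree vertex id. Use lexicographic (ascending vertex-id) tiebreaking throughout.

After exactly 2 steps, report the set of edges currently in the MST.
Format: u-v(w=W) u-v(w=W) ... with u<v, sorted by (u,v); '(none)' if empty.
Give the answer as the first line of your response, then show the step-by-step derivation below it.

0-3(w=2) 1-3(w=5)

step 1: add edge 0-3 (w=2); MST = {0-3(w=2)}
step 2: add edge 1-3 (w=5); MST = {0-3(w=2) 1-3(w=5)}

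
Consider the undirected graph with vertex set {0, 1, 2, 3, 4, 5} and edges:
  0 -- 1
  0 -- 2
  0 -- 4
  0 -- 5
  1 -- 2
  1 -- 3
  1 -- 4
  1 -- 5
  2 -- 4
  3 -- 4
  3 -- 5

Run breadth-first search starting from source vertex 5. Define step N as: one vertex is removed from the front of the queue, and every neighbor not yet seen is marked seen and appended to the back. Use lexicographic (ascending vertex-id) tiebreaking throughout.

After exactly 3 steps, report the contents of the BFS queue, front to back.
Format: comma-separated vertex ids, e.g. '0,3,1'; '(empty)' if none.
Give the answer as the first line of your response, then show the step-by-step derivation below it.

3,2,4

step 1: dequeue 5; queue=[0,1,3]; order=5
step 2: dequeue 0; queue=[1,3,2,4]; order=5,0
step 3: dequeue 1; queue=[3,2,4]; order=5,0,1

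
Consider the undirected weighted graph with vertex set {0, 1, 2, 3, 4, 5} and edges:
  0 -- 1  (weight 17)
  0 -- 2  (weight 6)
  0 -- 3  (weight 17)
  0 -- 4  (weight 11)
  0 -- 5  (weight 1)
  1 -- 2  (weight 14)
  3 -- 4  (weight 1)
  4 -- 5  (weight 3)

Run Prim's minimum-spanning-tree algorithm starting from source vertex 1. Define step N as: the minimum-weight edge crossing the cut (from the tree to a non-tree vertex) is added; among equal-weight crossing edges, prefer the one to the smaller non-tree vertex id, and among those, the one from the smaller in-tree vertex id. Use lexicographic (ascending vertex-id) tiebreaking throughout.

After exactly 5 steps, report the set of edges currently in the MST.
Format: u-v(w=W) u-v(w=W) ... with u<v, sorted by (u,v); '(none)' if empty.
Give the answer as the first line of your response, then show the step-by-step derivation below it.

0-2(w=6) 0-5(w=1) 1-2(w=14) 3-4(w=1) 4-5(w=3)

step 1: add edge 1-2 (w=14); MST = {1-2(w=14)}
step 2: add edge 0-2 (w=6); MST = {0-2(w=6) 1-2(w=14)}
step 3: add edge 0-5 (w=1); MST = {0-2(w=6) 0-5(w=1) 1-2(w=14)}
step 4: add edge 4-5 (w=3); MST = {0-2(w=6) 0-5(w=1) 1-2(w=14) 4-5(w=3)}
step 5: add edge 3-4 (w=1); MST = {0-2(w=6) 0-5(w=1) 1-2(w=14) 3-4(w=1) 4-5(w=3)}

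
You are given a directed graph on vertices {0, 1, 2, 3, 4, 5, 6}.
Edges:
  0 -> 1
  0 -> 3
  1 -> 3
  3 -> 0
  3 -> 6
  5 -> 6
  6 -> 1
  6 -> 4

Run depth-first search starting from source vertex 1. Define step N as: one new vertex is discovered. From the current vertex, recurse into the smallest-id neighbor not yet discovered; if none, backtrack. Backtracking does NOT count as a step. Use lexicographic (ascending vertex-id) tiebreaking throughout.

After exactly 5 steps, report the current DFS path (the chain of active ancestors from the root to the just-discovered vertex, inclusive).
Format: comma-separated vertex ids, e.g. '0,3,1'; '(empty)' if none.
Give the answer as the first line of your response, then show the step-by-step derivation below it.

1,3,6,4

step 1: discover 1; path=1; order=1
step 2: discover 3; path=1>3; order=1,3
step 3: discover 0; path=1>3>0; order=1,3,0
step 4: discover 6; path=1>3>6; order=1,3,0,6
step 5: discover 4; path=1>3>6>4; order=1,3,0,6,4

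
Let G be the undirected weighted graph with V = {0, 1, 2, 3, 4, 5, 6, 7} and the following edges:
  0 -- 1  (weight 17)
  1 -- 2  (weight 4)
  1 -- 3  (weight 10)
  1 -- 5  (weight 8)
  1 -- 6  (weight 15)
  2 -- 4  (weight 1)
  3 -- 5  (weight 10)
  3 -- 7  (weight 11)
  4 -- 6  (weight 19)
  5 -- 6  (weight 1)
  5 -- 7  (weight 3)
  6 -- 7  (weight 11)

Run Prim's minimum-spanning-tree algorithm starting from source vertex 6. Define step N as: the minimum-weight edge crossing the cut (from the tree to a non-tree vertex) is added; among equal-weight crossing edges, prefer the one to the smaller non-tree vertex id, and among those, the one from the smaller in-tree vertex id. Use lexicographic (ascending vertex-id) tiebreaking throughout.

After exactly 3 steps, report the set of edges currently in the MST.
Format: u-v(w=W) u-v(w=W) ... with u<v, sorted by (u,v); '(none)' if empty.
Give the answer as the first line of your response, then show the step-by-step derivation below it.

1-5(w=8) 5-6(w=1) 5-7(w=3)

step 1: add edge 5-6 (w=1); MST = {5-6(w=1)}
step 2: add edge 5-7 (w=3); MST = {5-6(w=1) 5-7(w=3)}
step 3: add edge 1-5 (w=8); MST = {1-5(w=8) 5-6(w=1) 5-7(w=3)}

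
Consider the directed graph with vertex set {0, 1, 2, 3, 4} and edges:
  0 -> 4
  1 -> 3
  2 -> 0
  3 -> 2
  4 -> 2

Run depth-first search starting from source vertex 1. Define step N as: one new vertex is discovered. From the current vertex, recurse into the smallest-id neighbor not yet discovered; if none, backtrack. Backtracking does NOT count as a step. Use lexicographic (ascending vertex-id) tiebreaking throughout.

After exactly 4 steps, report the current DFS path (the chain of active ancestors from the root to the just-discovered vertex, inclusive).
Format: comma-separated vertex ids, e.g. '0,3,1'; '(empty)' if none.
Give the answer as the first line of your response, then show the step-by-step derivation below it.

1,3,2,0

step 1: discover 1; path=1; order=1
step 2: discover 3; path=1>3; order=1,3
step 3: discover 2; path=1>3>2; order=1,3,2
step 4: discover 0; path=1>3>2>0; order=1,3,2,0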